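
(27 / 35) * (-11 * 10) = -594 / 7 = -84.86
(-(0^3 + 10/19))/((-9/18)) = 20/19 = 1.05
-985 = -985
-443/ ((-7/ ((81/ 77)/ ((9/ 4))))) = 15948/ 539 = 29.59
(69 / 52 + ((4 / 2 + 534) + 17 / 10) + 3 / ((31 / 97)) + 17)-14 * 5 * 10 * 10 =-51862763 / 8060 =-6434.59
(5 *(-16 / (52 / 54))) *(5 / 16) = -675 / 26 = -25.96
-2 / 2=-1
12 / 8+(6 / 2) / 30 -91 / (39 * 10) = 41 / 30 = 1.37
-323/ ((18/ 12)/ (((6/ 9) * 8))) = -10336/ 9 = -1148.44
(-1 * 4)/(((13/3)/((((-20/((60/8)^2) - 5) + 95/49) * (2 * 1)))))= 6.31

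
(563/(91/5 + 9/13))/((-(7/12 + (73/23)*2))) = -2525055/587291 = -4.30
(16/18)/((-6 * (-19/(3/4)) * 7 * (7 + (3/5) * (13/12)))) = 20/183141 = 0.00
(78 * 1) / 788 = 39 / 394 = 0.10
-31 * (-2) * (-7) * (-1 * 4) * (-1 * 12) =-20832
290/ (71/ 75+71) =10875/ 2698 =4.03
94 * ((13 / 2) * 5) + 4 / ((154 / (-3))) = 235229 / 77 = 3054.92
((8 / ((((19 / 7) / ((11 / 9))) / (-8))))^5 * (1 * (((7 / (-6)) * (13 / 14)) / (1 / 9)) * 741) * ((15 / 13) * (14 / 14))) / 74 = 23614397283030794240 / 10545444999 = 2239298321.24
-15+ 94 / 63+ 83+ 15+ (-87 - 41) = -2741 / 63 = -43.51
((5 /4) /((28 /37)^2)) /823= 6845 /2580928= 0.00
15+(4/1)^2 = 31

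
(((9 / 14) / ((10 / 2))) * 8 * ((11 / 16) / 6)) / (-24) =-11 / 2240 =-0.00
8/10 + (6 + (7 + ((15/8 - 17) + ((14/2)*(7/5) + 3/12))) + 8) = 669/40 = 16.72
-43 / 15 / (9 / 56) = -2408 / 135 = -17.84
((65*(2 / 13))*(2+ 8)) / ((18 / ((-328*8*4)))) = -524800 / 9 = -58311.11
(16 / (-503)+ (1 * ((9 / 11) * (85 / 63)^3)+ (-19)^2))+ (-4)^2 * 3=63176860718 / 153723339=410.98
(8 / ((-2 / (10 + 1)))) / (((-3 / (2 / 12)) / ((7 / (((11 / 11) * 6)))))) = 77 / 27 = 2.85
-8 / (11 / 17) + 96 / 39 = -1416 / 143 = -9.90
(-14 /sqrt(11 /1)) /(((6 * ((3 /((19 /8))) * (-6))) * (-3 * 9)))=-0.00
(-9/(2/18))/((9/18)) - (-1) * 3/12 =-647/4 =-161.75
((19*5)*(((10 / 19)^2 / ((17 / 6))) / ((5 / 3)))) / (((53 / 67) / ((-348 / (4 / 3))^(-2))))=13400 / 129573711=0.00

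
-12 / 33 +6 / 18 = -1 / 33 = -0.03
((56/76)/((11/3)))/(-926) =-21/96767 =-0.00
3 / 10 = 0.30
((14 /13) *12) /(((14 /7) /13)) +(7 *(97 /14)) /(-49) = 8135 /98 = 83.01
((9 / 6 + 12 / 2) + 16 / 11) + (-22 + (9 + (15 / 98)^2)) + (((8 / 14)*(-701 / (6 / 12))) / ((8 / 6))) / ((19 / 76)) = -254332711 / 105644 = -2407.45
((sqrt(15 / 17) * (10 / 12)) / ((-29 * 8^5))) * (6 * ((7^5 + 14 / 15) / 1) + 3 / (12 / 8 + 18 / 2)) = -51907 * sqrt(255) / 9977856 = -0.08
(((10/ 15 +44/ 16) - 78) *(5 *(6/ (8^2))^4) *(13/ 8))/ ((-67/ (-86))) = -67541175/ 1124073472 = -0.06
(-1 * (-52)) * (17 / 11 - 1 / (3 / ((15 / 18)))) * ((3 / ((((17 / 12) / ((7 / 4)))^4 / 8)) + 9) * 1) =3929546062 / 918731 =4277.15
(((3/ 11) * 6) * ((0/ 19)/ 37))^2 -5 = -5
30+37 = 67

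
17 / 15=1.13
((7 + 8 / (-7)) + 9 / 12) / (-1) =-185 / 28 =-6.61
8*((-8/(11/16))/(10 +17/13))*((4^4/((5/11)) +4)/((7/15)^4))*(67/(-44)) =2134214784000/14235529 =149921.71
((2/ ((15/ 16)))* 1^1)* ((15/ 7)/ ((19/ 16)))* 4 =2048/ 133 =15.40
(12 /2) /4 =1.50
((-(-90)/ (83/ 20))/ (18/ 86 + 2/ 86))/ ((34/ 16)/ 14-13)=-866880/ 119437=-7.26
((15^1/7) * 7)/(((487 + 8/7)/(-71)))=-2485/1139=-2.18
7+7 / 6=49 / 6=8.17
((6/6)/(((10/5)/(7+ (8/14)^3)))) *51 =125715/686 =183.26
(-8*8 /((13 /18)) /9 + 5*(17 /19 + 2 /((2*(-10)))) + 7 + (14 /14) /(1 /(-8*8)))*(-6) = 93177 /247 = 377.23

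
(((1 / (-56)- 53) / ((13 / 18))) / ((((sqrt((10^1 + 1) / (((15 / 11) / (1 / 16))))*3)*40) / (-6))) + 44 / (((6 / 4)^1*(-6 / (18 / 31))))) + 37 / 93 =2.73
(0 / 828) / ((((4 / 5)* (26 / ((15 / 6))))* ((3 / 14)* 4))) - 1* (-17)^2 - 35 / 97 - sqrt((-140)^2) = -41648 / 97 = -429.36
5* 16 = 80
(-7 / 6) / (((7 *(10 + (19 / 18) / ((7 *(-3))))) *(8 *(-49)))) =9 / 210616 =0.00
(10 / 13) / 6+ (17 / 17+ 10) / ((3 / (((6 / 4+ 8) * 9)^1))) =24463 / 78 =313.63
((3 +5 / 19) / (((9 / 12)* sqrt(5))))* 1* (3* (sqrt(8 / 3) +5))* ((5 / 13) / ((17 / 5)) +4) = 150288* sqrt(30) / 20995 +225432* sqrt(5) / 4199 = 159.26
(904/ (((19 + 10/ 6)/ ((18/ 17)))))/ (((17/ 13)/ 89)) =28240056/ 8959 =3152.14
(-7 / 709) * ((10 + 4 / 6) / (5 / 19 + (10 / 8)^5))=-4358144 / 137180865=-0.03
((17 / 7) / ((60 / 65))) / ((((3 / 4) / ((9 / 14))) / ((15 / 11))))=3315 / 1078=3.08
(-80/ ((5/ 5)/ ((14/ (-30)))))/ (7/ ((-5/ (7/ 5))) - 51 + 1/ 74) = -29600/ 41979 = -0.71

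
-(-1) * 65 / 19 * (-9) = -585 / 19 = -30.79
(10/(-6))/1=-5/3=-1.67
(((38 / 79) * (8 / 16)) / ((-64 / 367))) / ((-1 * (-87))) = -6973 / 439872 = -0.02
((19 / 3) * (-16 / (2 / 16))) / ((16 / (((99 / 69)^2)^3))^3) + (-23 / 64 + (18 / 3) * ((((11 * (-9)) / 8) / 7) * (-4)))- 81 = -247571531102304785479482728927 / 1453379607633071231814565312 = -170.34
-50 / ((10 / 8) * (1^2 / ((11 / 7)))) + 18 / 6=-419 / 7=-59.86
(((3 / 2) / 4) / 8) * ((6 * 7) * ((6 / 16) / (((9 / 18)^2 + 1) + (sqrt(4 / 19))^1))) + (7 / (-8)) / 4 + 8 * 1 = 74211 / 8768 - 63 * sqrt(19) / 1096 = 8.21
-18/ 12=-3/ 2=-1.50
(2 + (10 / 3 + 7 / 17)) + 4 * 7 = 1721 / 51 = 33.75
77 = 77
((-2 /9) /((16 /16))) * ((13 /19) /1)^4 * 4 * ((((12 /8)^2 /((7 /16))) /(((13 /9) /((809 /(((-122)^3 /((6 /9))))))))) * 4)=170627808 /207062736307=0.00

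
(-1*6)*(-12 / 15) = 24 / 5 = 4.80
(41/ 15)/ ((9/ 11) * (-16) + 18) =451/ 810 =0.56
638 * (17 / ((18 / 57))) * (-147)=-5048813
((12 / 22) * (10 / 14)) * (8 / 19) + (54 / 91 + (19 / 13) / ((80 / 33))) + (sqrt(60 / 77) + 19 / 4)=2 * sqrt(1155) / 77 + 1328143 / 217360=6.99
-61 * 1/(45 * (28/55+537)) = -671/266067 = -0.00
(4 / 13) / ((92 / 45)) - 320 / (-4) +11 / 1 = 91.15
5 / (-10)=-1 / 2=-0.50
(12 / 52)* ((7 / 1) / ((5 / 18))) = 378 / 65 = 5.82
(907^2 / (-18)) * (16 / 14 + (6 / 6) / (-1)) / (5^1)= -822649 / 630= -1305.79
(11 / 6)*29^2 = 9251 / 6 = 1541.83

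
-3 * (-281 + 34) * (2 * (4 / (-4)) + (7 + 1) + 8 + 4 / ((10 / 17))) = 77064 / 5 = 15412.80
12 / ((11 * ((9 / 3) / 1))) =4 / 11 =0.36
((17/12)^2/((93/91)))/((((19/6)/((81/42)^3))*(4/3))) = 24649677/7388416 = 3.34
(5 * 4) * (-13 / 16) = -65 / 4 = -16.25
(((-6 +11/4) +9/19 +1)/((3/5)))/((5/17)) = -765/76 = -10.07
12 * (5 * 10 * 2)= 1200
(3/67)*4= 12/67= 0.18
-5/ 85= -0.06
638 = 638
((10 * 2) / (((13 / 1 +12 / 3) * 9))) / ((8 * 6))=5 / 1836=0.00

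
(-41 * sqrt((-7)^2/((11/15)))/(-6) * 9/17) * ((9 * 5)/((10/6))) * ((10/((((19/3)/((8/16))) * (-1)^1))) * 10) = -1743525 * sqrt(165)/3553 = -6303.40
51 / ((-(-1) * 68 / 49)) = 147 / 4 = 36.75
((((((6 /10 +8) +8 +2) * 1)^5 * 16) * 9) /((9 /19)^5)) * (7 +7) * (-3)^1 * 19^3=-108914397943413034784 /28125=-3872511926876907.90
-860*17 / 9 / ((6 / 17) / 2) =-248540 / 27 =-9205.19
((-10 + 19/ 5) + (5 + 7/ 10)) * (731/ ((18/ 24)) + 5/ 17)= -49723/ 102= -487.48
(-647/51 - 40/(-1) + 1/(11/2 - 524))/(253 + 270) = 84967/1627053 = 0.05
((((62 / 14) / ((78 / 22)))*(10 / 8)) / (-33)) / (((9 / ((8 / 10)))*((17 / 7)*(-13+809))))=-31 / 14249196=-0.00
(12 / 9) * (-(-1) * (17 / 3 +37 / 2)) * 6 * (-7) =-4060 / 3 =-1353.33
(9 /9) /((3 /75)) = 25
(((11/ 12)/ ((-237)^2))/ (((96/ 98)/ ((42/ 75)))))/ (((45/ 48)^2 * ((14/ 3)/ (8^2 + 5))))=49588/ 315950625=0.00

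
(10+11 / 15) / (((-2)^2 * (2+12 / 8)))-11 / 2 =-71 / 15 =-4.73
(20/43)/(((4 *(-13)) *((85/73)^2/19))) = -101251/807755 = -0.13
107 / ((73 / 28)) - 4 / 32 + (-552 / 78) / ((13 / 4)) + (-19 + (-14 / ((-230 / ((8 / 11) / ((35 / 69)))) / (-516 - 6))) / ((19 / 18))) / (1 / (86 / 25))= -2257253204449 / 12892165000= -175.09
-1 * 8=-8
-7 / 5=-1.40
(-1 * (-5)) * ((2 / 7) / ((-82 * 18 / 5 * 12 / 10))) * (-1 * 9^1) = 125 / 3444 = 0.04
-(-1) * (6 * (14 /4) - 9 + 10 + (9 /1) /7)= 163 /7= 23.29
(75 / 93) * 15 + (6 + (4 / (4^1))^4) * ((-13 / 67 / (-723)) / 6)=108995071 / 9010026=12.10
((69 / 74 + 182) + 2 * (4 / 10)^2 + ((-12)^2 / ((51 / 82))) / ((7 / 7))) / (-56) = -13044889 / 1761200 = -7.41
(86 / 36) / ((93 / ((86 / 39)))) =1849 / 32643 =0.06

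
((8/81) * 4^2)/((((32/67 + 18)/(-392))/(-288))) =53788672/5571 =9655.12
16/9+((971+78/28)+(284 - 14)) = 156941/126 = 1245.56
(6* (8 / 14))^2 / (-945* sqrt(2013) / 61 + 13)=-19440* sqrt(2013) / 51554153 -114192 / 360879071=-0.02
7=7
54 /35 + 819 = 28719 /35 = 820.54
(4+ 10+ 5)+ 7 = 26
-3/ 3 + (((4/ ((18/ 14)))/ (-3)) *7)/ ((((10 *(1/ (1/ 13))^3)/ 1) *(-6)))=-1.00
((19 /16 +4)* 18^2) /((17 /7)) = 47061 /68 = 692.07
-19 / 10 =-1.90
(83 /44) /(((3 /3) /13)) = 1079 /44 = 24.52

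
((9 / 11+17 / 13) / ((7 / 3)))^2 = 831744 / 1002001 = 0.83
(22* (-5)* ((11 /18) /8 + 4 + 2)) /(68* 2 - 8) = -5.22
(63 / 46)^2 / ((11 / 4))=3969 / 5819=0.68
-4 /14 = -2 /7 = -0.29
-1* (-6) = 6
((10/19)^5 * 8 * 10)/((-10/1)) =-800000/2476099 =-0.32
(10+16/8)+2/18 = 12.11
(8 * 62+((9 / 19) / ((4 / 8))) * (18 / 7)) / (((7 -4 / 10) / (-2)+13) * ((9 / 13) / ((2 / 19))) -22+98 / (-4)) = 17235920 / 598101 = 28.82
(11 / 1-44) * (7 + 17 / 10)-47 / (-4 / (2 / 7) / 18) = -15867 / 70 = -226.67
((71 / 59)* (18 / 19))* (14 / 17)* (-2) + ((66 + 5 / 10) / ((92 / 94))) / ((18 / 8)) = 111718019 / 3944799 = 28.32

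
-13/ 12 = -1.08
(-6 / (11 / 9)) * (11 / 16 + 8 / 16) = -513 / 88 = -5.83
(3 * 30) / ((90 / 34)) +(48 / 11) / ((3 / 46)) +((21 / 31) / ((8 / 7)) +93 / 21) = 2022847 / 19096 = 105.93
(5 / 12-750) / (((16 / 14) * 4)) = -62965 / 384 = -163.97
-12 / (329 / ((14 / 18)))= -4 / 141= -0.03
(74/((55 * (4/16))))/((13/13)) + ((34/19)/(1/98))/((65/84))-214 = 48938/2717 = 18.01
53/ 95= 0.56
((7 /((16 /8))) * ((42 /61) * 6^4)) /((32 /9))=107163 /122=878.39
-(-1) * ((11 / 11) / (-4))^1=-0.25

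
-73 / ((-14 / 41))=2993 / 14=213.79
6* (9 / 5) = 54 / 5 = 10.80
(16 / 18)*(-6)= -16 / 3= -5.33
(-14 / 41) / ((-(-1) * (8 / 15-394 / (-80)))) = -336 / 5371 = -0.06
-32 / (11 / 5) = -160 / 11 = -14.55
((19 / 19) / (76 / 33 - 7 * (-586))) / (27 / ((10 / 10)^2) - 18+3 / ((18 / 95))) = 99 / 10090429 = 0.00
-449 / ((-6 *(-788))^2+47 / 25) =-11225 / 558849647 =-0.00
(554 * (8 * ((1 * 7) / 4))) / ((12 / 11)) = 21329 / 3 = 7109.67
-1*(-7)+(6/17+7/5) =744/85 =8.75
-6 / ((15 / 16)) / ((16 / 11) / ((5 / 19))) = -22 / 19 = -1.16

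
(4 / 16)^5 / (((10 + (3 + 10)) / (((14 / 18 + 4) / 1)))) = 43 / 211968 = 0.00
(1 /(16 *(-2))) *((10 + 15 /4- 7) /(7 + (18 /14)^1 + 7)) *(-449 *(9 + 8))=105.33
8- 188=-180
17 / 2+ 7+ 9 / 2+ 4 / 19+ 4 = 460 / 19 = 24.21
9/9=1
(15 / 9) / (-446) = -5 / 1338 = -0.00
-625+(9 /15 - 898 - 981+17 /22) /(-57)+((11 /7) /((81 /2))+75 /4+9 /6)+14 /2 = -1338539663 /2370060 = -564.77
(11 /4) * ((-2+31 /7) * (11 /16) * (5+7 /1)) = 55.10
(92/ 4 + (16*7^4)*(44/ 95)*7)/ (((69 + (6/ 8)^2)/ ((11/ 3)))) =694279696/ 105735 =6566.22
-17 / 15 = -1.13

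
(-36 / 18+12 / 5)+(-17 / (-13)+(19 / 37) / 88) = 362651 / 211640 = 1.71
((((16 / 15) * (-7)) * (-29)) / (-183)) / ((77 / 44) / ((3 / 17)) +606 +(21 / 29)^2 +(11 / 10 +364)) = -10926272 / 9063726663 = -0.00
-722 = -722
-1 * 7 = -7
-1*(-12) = 12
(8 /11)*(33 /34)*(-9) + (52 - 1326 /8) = -8167 /68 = -120.10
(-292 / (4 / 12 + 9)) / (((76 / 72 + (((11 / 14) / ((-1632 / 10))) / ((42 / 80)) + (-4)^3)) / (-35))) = -449820 / 25861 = -17.39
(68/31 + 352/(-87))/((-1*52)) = 1249/35061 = 0.04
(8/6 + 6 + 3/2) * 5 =265/6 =44.17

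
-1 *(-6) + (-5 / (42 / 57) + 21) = 283 / 14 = 20.21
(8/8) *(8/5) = 8/5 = 1.60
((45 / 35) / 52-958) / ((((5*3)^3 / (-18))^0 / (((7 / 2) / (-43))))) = 348703 / 4472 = 77.97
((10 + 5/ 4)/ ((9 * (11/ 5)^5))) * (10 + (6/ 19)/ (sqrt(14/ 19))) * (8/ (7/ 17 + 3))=796875 * sqrt(266)/ 621173707 + 2656250/ 4670479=0.59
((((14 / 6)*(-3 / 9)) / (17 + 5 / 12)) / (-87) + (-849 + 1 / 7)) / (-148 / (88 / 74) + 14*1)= 324129962 / 42176295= 7.69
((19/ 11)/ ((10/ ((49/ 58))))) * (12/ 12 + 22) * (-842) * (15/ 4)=-27044619/ 2552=-10597.42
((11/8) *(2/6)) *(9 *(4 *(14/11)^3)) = 4116/121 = 34.02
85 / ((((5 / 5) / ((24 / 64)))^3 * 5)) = 459 / 512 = 0.90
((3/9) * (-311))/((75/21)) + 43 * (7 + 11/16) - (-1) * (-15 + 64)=420643/1200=350.54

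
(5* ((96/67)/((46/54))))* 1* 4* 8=414720/1541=269.12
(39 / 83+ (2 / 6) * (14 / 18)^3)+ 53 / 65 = 17015143 / 11798865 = 1.44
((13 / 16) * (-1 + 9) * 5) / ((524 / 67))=4355 / 1048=4.16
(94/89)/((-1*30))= -47/1335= -0.04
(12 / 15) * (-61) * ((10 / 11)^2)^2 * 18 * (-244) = 2143296000 / 14641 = 146390.00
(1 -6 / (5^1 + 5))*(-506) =-1012 / 5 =-202.40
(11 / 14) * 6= 33 / 7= 4.71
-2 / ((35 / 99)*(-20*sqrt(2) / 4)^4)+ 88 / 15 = 769703 / 131250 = 5.86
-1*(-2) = 2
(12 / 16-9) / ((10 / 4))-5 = -83 / 10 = -8.30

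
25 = 25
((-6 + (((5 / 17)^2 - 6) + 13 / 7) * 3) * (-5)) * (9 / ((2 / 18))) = 14886180 / 2023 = 7358.47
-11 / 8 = -1.38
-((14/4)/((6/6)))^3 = -42.88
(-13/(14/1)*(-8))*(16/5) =832/35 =23.77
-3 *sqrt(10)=-9.49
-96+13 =-83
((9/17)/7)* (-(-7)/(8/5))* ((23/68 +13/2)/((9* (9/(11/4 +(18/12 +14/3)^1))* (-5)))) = -16585/332928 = -0.05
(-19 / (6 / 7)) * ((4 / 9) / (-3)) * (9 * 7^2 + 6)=39634 / 27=1467.93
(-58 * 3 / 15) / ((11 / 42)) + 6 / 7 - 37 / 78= -1318561 / 30030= -43.91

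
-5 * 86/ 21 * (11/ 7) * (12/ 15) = -3784/ 147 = -25.74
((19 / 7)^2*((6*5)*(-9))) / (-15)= 6498 / 49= 132.61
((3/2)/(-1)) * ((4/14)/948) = -1/2212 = -0.00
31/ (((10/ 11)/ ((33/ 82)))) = 11253/ 820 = 13.72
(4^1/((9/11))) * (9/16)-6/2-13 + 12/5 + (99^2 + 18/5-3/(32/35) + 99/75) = 9791.79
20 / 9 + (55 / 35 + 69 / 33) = 4078 / 693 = 5.88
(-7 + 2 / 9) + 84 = 695 / 9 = 77.22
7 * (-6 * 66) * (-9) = 24948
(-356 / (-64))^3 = 704969 / 4096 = 172.11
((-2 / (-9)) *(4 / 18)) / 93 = 4 / 7533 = 0.00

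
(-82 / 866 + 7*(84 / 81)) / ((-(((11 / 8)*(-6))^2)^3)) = -343085056 / 15098552025579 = -0.00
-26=-26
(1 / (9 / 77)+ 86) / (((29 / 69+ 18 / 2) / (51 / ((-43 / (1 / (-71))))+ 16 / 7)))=14816761 / 641130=23.11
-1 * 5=-5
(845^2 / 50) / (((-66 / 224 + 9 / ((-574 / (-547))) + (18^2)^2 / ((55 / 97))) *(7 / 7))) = 515240440 / 6680131647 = 0.08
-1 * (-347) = 347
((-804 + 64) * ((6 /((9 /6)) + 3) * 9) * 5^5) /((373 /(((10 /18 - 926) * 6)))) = 808954125000 /373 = 2168777815.01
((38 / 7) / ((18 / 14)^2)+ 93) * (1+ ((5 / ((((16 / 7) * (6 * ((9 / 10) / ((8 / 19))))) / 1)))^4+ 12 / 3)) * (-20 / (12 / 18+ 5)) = -216093588266217475 / 127157545821996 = -1699.42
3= 3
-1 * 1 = -1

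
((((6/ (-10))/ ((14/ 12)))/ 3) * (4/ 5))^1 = -24/ 175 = -0.14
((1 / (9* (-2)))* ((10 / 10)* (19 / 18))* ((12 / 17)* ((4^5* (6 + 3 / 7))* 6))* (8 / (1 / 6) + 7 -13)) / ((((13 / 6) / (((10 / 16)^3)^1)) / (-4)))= 6840000 / 221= 30950.23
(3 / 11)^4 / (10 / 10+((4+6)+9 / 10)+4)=270 / 775973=0.00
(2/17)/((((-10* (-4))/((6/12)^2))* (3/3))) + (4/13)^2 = 21929/229840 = 0.10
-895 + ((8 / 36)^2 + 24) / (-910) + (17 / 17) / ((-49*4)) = -895.03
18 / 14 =9 / 7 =1.29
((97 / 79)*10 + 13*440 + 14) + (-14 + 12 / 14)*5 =3141352 / 553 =5680.56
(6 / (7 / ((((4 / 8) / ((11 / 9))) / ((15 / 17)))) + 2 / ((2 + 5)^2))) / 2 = 7497 / 37832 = 0.20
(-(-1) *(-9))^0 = 1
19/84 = 0.23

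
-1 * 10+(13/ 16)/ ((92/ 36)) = -3563/ 368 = -9.68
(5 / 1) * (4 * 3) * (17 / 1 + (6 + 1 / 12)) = 1385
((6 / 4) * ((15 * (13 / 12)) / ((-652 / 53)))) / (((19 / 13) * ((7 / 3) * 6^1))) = -134355 / 1387456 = -0.10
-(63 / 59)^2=-3969 / 3481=-1.14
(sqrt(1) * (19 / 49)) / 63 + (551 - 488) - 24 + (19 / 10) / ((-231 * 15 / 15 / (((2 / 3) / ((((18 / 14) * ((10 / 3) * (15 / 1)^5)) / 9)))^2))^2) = 30280311512040288448333740234694333 / 776295731635288596153259277343750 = 39.01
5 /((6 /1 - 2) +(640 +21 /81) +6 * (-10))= 27 /3155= 0.01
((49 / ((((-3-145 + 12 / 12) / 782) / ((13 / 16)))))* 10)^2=645922225 / 144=4485571.01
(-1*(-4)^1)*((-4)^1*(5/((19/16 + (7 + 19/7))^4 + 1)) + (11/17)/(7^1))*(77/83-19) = -6.58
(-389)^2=151321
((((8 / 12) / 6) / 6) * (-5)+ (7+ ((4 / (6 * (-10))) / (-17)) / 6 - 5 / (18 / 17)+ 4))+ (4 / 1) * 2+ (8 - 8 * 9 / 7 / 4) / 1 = 630211 / 32130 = 19.61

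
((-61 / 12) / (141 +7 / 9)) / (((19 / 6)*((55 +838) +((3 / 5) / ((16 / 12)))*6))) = -2745 / 217153508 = -0.00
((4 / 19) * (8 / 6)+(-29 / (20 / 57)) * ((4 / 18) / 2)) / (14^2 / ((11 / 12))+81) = -37213 / 1232340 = -0.03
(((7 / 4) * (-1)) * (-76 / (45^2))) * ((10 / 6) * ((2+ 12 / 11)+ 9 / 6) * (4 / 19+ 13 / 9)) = 200081 / 240570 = 0.83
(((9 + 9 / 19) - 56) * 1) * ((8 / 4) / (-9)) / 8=1.29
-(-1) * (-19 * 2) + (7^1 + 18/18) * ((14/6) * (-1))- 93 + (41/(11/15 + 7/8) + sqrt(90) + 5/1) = -69002/579 + 3 * sqrt(10) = -109.69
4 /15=0.27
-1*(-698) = 698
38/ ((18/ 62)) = 1178/ 9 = 130.89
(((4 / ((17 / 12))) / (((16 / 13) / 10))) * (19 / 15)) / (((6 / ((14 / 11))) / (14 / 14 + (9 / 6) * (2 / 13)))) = 4256 / 561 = 7.59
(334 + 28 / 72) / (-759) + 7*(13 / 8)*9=5570513 / 54648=101.93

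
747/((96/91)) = 708.09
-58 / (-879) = 58 / 879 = 0.07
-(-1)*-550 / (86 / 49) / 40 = -2695 / 344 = -7.83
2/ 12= 1/ 6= 0.17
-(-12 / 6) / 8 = 1 / 4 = 0.25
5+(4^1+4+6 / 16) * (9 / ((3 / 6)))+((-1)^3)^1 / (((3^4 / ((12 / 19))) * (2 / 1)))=319591 / 2052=155.75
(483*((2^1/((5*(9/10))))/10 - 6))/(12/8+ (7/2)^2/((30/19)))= -345184/1111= -310.70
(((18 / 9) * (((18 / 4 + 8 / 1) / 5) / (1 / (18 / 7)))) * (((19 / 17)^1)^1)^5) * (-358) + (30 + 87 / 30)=-794529167129 / 99389990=-7994.06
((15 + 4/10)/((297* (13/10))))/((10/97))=679/1755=0.39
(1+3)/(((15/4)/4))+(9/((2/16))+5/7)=8083/105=76.98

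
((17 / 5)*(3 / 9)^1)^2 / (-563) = -0.00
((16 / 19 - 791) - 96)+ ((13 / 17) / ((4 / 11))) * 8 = -280795 / 323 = -869.33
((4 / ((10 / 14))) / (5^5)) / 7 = 4 / 15625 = 0.00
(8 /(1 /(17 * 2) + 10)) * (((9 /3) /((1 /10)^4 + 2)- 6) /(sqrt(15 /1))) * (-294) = 799733312 * sqrt(15) /11367235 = 272.48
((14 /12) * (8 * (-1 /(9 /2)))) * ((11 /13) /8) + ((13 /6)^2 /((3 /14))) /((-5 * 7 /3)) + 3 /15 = -6659 /3510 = -1.90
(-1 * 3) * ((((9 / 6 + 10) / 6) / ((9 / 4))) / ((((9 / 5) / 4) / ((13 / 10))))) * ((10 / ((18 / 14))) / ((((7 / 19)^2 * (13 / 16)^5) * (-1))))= 174126530560 / 145746783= 1194.72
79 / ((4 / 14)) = 553 / 2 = 276.50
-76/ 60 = -19/ 15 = -1.27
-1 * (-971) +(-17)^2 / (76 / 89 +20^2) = 34667117 / 35676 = 971.72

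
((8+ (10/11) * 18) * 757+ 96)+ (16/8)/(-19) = 3874686/209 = 18539.17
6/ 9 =2/ 3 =0.67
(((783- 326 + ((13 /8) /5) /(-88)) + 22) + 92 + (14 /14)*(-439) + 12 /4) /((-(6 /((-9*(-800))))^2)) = -2138341500 /11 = -194394681.82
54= 54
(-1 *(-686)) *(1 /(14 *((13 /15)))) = 735 /13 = 56.54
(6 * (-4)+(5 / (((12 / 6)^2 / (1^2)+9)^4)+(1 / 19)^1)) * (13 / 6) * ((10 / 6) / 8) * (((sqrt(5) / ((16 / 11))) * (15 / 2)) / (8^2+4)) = -148902875 * sqrt(5) / 181665536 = -1.83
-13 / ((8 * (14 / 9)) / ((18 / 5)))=-3.76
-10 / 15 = -2 / 3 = -0.67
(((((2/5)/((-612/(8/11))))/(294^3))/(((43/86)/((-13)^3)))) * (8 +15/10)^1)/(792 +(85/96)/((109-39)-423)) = 0.00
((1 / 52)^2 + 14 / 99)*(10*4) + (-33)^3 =-1202334119 / 33462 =-35931.33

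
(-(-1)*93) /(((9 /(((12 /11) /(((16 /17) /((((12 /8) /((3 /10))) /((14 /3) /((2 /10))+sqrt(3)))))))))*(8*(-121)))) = -276675 /103775408+23715*sqrt(3) /207550816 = -0.00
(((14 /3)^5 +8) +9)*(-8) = -4335640 /243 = -17842.14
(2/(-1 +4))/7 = 2/21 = 0.10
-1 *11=-11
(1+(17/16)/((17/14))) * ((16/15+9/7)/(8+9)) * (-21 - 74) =-23465/952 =-24.65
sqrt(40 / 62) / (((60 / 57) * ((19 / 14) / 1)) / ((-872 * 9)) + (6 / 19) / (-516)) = -44882712 * sqrt(155) / 552389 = -1011.58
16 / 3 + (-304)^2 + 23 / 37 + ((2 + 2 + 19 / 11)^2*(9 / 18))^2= 602547108739 / 6500604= 92690.94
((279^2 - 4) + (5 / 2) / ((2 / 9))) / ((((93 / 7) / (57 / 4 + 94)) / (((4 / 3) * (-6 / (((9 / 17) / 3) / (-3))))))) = 16045147111 / 186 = 86264231.78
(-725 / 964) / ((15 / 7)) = -1015 / 2892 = -0.35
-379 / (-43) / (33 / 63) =7959 / 473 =16.83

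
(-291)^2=84681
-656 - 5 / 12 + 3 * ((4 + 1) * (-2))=-8237 / 12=-686.42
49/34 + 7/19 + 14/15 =26579/9690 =2.74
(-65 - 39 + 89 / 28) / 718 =-2823 / 20104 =-0.14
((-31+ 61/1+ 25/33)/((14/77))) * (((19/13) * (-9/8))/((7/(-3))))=24795/208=119.21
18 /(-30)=-3 /5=-0.60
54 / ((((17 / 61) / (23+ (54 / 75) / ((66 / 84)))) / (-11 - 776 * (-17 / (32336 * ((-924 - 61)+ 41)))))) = -454673342098863 / 8919077200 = -50977.62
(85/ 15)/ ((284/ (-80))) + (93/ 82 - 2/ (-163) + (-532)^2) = 805756160351/ 2846958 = 283023.55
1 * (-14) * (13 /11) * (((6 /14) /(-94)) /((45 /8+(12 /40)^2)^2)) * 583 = 27560000 /20467701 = 1.35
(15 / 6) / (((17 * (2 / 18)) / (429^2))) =8281845 / 34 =243583.68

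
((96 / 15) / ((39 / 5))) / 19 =0.04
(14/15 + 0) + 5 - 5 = 14/15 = 0.93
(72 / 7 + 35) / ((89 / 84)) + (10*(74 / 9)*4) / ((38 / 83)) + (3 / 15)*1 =57931439 / 76095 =761.30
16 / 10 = 8 / 5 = 1.60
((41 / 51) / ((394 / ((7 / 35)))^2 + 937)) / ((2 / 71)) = 2911 / 395947374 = 0.00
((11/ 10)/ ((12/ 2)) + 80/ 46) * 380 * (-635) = -32008445/ 69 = -463890.51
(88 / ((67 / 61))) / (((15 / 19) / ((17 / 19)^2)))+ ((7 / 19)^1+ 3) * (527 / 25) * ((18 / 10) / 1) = 99797752 / 477375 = 209.06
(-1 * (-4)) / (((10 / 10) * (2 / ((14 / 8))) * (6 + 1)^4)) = 1 / 686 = 0.00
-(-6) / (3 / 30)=60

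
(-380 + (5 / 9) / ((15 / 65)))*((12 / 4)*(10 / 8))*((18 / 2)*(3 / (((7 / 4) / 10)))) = -1529250 / 7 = -218464.29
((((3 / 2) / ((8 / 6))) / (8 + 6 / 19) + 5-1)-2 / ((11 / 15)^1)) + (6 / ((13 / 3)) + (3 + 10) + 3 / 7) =16.22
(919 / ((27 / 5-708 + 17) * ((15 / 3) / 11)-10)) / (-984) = 10109 / 3481392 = 0.00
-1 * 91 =-91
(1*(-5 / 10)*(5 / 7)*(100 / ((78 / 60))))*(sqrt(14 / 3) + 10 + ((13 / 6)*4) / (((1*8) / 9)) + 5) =-61875 / 91 -2500*sqrt(42) / 273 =-739.29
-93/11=-8.45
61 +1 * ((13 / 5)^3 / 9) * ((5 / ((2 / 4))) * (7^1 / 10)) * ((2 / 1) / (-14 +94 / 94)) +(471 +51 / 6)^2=1034906161 / 4500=229979.15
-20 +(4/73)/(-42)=-30662/1533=-20.00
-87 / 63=-29 / 21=-1.38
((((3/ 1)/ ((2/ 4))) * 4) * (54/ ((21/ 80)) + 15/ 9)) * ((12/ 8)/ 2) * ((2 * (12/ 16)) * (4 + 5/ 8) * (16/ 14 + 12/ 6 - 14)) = -27554085/ 98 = -281164.13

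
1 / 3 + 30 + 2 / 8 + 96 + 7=1603 / 12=133.58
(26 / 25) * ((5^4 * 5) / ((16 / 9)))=14625 / 8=1828.12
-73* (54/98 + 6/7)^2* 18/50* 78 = -243982206/60025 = -4064.68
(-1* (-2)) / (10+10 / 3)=3 / 20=0.15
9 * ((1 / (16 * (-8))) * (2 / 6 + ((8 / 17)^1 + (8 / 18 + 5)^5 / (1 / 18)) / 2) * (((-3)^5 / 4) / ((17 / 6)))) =75033479 / 1156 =64907.85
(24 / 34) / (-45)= -4 / 255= -0.02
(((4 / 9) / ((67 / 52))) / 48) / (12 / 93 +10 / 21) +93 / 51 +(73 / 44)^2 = 4.59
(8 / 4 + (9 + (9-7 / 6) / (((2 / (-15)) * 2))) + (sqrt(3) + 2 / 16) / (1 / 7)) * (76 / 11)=-37.14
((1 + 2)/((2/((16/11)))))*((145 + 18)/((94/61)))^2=593179494/24299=24411.68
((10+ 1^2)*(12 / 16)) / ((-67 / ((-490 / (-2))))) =-8085 / 268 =-30.17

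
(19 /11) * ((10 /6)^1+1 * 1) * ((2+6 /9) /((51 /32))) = 38912 /5049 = 7.71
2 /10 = 1 /5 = 0.20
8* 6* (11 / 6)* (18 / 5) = 1584 / 5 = 316.80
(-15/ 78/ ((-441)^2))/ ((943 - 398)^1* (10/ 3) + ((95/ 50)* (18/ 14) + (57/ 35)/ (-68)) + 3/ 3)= -850/ 1564556516523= -0.00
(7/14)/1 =1/2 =0.50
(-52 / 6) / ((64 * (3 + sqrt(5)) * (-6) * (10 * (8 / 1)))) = 13 / 61440- 13 * sqrt(5) / 184320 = 0.00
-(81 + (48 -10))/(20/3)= -357/20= -17.85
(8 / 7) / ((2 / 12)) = 48 / 7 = 6.86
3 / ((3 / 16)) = 16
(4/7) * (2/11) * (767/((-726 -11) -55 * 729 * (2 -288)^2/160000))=-49088000/13080492887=-0.00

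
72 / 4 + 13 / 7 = 139 / 7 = 19.86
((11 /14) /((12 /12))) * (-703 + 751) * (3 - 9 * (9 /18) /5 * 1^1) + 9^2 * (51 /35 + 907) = 2578248 /35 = 73664.23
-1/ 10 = -0.10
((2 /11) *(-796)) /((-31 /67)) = 106664 /341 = 312.80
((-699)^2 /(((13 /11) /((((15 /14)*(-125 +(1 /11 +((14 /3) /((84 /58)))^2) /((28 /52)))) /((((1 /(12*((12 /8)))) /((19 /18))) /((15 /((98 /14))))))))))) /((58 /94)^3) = -1762498751515818425 /217501102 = -8103401478.47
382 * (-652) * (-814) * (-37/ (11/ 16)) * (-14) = 152753939968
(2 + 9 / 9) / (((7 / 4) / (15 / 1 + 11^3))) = 16152 / 7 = 2307.43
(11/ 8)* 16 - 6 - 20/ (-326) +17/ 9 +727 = 1092842/ 1467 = 744.95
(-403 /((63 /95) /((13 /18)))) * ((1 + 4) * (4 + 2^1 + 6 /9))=-24885250 /1701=-14629.78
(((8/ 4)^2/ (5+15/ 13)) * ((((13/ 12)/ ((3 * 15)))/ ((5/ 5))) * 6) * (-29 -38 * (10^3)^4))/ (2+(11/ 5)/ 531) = -378898000000289159/ 212840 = -1780201090022.03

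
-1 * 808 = -808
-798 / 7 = -114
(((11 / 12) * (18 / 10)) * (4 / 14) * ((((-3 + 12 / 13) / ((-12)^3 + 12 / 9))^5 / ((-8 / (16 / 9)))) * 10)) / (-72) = 1420541793 / 38772480979843215987200000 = 0.00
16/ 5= 3.20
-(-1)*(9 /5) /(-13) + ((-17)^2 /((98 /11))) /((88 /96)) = 112269 /3185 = 35.25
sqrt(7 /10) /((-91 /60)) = -6* sqrt(70) /91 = -0.55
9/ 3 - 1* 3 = 0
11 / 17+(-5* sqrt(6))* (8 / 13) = 11 / 17 - 40* sqrt(6) / 13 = -6.89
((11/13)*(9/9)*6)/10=33/65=0.51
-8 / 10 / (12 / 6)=-2 / 5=-0.40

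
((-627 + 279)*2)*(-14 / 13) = 9744 / 13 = 749.54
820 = 820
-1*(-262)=262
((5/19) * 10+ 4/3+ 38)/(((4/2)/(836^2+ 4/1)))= 835884400/57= 14664638.60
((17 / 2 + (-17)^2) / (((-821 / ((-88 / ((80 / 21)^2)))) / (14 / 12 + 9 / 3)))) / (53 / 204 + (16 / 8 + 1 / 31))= 304220763 / 76162528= 3.99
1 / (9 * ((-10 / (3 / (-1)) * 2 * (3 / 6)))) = 0.03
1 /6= 0.17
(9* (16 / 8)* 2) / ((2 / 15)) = 270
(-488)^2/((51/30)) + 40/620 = 73824674/527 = 140084.77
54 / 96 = 9 / 16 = 0.56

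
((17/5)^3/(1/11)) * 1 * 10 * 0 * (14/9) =0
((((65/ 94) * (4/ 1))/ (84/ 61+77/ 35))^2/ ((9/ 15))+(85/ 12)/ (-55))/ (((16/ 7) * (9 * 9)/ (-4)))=-2108178293249/ 112451216617872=-0.02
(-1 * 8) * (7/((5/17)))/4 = -238/5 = -47.60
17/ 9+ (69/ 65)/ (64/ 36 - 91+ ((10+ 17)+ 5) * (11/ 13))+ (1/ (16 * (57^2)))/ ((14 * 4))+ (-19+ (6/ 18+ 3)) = -1459953876349/ 105833185920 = -13.79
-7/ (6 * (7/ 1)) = -1/ 6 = -0.17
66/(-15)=-22/5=-4.40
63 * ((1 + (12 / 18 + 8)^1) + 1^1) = 672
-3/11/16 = -3/176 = -0.02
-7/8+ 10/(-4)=-27/8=-3.38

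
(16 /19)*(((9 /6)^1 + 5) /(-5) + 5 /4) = -4 /95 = -0.04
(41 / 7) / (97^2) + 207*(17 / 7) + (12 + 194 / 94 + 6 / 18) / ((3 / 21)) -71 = 4945112729 / 9286683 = 532.50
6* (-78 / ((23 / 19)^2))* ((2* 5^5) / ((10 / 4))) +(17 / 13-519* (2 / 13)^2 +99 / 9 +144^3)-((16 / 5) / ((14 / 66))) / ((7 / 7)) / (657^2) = 984869058785833924 / 450214942905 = 2187553.02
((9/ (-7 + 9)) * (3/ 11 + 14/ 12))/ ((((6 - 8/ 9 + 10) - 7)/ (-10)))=-12825/ 1606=-7.99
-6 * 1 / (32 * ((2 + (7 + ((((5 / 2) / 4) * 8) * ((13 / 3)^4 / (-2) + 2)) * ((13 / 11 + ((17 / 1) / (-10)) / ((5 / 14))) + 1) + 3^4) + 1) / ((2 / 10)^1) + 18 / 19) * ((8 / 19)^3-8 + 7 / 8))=31668003 / 13920814380421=0.00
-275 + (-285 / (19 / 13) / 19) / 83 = -433870 / 1577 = -275.12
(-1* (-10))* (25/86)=125/43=2.91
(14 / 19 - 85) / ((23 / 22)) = -35222 / 437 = -80.60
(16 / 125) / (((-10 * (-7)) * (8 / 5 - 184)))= -1 / 99750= -0.00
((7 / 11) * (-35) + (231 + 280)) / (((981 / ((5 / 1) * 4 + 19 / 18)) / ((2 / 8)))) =84896 / 32373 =2.62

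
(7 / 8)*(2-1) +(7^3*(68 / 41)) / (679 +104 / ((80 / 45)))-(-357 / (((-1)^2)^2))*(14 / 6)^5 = 967680482629 / 39187800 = 24693.41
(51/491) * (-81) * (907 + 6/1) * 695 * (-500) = 1310632042500/491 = 2669311695.52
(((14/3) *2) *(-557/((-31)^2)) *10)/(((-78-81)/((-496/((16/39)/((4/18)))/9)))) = -4054960/399249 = -10.16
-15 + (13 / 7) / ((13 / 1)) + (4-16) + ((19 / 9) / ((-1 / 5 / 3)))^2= 61483 / 63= 975.92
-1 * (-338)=338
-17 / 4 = -4.25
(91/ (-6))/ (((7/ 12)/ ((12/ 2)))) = -156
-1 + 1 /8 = -0.88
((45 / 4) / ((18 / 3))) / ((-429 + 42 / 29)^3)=-121945 / 5083100685864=-0.00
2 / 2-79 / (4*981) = 3845 / 3924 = 0.98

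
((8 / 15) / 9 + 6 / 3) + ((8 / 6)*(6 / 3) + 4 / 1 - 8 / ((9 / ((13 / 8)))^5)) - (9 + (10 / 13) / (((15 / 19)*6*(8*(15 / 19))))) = -4737136541 / 15721205760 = -0.30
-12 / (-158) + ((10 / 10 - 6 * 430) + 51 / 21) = -2576.50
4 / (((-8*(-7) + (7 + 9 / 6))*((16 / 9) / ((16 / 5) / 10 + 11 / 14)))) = 27 / 700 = 0.04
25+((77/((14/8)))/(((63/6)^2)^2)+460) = 94323989/194481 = 485.00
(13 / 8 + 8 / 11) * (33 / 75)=207 / 200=1.04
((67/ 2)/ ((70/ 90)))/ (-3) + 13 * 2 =163/ 14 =11.64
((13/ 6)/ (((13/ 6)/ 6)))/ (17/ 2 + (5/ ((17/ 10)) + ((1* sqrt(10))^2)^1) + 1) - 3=-2085/ 763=-2.73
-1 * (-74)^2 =-5476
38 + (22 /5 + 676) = 3592 /5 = 718.40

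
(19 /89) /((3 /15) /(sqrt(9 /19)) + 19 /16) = 68400 /357691 - 3840 *sqrt(19) /357691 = 0.14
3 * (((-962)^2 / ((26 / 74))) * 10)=79018680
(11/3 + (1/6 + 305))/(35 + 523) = 1853/3348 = 0.55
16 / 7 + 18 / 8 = 127 / 28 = 4.54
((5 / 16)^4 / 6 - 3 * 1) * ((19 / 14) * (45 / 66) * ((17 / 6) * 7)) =-1904122145 / 34603008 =-55.03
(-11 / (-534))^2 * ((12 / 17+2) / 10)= 2783 / 24238260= 0.00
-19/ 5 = -3.80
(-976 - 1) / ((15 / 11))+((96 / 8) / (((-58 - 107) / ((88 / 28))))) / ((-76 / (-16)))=-1429447 / 1995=-716.51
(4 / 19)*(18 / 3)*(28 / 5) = 672 / 95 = 7.07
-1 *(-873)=873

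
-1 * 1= -1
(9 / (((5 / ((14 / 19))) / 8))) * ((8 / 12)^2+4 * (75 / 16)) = 19348 / 95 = 203.66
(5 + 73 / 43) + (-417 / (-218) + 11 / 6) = 10.44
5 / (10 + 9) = 5 / 19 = 0.26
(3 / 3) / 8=1 / 8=0.12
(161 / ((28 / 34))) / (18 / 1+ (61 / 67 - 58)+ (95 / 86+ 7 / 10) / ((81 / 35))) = -91244151 / 17880010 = -5.10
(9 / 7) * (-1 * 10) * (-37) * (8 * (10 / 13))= 266400 / 91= 2927.47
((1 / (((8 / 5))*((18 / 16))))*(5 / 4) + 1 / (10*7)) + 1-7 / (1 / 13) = -112507 / 1260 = -89.29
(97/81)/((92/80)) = 1940/1863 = 1.04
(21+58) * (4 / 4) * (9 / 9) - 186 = -107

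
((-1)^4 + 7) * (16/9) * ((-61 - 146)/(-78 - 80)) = 1472/79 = 18.63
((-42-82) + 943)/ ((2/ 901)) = 737919/ 2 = 368959.50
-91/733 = -0.12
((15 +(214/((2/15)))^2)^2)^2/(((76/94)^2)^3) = 7416817332570645012611224229160000/47045881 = 157650726799454451976597600.00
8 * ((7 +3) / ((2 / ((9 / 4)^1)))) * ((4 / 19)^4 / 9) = 2560 / 130321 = 0.02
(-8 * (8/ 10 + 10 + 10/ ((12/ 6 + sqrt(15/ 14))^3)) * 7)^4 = 17117382021615334226534029244563456/ 14102181437728866300625-41315349162907671194996993163264 * sqrt(210)/ 564087257509154652025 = 152421437641.07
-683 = -683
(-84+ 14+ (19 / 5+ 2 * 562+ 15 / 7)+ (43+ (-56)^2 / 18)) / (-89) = -14.35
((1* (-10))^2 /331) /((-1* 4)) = -25 /331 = -0.08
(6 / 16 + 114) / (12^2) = 305 / 384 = 0.79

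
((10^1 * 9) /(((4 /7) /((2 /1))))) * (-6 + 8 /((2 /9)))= 9450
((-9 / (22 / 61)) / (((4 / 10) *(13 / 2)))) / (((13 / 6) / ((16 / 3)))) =-43920 / 1859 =-23.63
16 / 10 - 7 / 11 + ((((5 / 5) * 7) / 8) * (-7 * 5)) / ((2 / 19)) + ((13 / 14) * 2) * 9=-1683279 / 6160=-273.26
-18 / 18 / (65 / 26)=-2 / 5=-0.40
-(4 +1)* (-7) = 35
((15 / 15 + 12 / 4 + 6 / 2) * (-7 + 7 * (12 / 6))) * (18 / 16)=441 / 8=55.12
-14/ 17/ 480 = -7/ 4080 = -0.00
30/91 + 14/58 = 1507/2639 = 0.57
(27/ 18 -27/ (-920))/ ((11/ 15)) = 2.09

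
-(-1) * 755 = 755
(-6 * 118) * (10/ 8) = -885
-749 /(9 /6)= -499.33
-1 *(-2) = 2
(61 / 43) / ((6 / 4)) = 122 / 129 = 0.95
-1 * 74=-74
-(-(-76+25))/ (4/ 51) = -2601/ 4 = -650.25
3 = 3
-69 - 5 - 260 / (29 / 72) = -20866 / 29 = -719.52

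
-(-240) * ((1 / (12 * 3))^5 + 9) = 2720977925 / 1259712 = 2160.00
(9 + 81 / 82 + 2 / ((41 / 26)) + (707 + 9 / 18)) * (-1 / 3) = -9823 / 41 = -239.59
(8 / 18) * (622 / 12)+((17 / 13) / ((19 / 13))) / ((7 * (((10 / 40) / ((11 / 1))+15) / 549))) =27.71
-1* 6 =-6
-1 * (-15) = 15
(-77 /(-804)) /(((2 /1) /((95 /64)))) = 7315 /102912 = 0.07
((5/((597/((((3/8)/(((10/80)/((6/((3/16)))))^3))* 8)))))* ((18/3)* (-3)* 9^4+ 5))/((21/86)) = -203863809693.19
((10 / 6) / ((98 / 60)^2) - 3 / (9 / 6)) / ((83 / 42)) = -19812 / 28469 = -0.70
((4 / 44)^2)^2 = 1 / 14641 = 0.00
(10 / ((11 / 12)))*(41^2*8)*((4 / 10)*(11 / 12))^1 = 53792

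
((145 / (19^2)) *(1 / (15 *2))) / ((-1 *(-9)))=0.00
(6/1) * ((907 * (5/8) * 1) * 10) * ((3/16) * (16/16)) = 204075/32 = 6377.34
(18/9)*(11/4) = 5.50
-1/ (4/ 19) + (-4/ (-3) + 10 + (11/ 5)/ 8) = 823/ 120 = 6.86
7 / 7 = 1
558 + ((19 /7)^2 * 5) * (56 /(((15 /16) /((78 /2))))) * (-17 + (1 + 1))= -9006654 /7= -1286664.86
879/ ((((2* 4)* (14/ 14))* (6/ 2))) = 293/ 8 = 36.62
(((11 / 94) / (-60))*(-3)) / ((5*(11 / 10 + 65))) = 11 / 621340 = 0.00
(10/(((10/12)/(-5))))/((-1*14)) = 4.29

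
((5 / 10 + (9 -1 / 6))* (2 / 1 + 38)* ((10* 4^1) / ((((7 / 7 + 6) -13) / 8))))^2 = 396452345.68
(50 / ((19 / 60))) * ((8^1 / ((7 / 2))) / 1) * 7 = 2526.32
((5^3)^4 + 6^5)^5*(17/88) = 14747497897023538090032623778029708267814017/88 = 167585203375267478295825300000000000000000.00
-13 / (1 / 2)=-26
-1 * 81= -81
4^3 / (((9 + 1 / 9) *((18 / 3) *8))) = 6 / 41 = 0.15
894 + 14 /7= 896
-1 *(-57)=57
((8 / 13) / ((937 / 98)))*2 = 1568 / 12181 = 0.13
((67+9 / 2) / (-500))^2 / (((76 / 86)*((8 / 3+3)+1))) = 2637921 / 760000000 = 0.00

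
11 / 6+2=23 / 6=3.83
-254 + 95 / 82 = -20733 / 82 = -252.84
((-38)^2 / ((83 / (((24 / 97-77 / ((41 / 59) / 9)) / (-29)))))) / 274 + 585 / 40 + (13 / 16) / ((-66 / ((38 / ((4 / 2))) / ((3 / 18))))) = 3555595209521 / 230815471568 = 15.40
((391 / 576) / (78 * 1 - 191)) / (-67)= 391 / 4360896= 0.00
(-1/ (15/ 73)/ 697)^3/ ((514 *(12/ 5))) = -389017/ 1409764181848200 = -0.00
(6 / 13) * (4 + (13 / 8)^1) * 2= 135 / 26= 5.19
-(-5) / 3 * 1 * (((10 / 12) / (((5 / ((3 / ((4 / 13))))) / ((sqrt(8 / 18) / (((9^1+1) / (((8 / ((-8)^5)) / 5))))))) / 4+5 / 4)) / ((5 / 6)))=-52 / 1228761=-0.00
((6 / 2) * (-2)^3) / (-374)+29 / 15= 2.00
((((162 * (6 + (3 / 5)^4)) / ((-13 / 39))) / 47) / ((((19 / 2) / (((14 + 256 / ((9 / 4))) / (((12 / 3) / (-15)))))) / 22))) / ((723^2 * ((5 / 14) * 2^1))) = 244249236 / 1296658325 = 0.19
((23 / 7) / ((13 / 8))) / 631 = 0.00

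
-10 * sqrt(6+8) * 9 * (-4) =360 * sqrt(14) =1347.00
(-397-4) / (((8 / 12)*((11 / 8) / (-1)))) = 437.45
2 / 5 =0.40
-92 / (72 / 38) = -48.56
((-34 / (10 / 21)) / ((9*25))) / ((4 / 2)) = -0.16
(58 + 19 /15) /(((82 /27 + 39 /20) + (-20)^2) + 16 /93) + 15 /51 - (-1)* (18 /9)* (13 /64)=446256537 /527086496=0.85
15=15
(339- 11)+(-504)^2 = 254344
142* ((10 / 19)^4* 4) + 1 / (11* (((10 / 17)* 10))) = 6250215457 / 143353100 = 43.60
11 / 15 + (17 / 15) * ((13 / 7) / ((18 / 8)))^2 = 89627 / 59535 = 1.51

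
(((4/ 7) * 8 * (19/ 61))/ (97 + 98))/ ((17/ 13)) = 0.01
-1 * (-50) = 50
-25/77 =-0.32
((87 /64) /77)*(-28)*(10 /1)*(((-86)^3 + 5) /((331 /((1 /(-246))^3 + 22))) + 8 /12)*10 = 50341927942169275 /24090370656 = 2089711.64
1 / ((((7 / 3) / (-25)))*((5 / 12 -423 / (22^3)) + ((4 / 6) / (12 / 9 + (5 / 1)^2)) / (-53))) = -28.46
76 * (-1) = -76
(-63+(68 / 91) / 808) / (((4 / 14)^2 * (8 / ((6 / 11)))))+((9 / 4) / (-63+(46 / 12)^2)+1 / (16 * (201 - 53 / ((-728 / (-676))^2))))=-1288419076944809 / 24464556784096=-52.66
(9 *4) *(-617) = -22212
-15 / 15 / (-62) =1 / 62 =0.02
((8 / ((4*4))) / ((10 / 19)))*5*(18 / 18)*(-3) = -57 / 4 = -14.25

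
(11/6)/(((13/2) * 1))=11/39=0.28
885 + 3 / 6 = 885.50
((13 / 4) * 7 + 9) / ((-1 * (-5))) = 127 / 20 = 6.35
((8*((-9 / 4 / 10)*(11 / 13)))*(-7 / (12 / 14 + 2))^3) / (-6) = -3882417 / 1040000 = -3.73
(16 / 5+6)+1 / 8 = 373 / 40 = 9.32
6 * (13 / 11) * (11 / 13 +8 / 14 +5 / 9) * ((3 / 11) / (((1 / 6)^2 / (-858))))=-9075456 / 77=-117863.06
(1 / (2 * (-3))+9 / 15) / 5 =13 / 150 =0.09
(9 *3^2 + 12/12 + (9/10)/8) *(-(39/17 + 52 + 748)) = -89594591/1360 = -65878.38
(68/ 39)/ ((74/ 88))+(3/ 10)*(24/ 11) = 216508/ 79365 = 2.73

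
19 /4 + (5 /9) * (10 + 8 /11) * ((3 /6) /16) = 7819 /1584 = 4.94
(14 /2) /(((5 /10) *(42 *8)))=1 /24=0.04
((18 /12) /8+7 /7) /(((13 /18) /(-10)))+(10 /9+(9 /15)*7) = -26047 /2340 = -11.13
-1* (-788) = 788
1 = 1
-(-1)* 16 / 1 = 16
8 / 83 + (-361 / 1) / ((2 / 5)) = -149799 / 166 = -902.40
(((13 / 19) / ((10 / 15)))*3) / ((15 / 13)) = 507 / 190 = 2.67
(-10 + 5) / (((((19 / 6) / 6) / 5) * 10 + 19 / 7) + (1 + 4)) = -126 / 221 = -0.57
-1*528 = -528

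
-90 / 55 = -18 / 11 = -1.64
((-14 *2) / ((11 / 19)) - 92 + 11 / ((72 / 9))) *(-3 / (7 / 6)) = 110079 / 308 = 357.40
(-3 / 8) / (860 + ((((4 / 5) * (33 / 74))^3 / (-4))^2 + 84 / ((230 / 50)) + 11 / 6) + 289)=-8298521354109375 / 25871344738812213052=-0.00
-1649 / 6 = -274.83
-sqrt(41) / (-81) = sqrt(41) / 81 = 0.08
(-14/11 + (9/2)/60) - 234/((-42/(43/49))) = 557119/150920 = 3.69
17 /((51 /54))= 18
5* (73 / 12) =365 / 12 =30.42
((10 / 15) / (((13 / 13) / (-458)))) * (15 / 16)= -1145 / 4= -286.25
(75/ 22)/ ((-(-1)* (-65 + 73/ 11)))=-25/ 428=-0.06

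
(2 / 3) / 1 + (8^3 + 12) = 1574 / 3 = 524.67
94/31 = 3.03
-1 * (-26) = 26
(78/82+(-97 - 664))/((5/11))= -342782/205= -1672.11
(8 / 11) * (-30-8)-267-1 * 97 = -4308 / 11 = -391.64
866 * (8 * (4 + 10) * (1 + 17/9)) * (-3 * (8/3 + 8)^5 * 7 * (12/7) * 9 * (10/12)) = -846172981821440/81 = -10446580022486.91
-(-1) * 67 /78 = 67 /78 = 0.86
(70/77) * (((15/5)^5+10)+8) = 2610/11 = 237.27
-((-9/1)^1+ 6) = 3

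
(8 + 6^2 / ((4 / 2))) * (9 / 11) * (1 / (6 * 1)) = 39 / 11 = 3.55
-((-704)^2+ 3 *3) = -495625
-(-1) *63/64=63/64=0.98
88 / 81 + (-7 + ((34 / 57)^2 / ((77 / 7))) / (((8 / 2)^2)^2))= -121732375 / 20585664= -5.91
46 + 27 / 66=1021 / 22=46.41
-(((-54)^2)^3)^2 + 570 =-614787626176508399046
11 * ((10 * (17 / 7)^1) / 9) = 29.68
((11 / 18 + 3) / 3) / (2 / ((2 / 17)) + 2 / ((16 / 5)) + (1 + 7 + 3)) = 260 / 6183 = 0.04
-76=-76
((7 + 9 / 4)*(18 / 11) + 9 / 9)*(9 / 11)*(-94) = -150165 / 121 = -1241.03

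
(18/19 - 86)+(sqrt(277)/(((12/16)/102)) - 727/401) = -661829/7619+136* sqrt(277) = 2176.63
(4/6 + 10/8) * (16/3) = 92/9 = 10.22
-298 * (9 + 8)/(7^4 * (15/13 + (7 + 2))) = -32929/158466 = -0.21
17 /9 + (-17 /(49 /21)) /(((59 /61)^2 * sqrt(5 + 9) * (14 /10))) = 17 /9 - 948855 * sqrt(14) /2387966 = 0.40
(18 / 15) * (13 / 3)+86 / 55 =6.76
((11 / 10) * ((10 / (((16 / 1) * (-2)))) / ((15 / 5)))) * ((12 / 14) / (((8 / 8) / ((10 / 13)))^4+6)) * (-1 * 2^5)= 20000 / 56357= 0.35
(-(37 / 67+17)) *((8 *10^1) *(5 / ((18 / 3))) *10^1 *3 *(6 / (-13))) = 14112000 / 871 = 16202.07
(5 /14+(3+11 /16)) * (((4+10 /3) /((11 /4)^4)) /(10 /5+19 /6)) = 28992 /288827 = 0.10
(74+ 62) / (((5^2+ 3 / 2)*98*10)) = 68 / 12985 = 0.01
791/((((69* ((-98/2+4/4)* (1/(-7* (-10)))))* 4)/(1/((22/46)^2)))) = -636755/34848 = -18.27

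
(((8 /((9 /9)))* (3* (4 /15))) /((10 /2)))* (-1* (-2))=64 /25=2.56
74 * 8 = 592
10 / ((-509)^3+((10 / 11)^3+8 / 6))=-39930 / 526565802073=-0.00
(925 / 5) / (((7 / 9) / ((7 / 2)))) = 832.50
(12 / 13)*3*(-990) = -35640 / 13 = -2741.54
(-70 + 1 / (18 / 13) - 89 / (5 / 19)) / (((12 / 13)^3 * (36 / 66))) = -886276391 / 933120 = -949.80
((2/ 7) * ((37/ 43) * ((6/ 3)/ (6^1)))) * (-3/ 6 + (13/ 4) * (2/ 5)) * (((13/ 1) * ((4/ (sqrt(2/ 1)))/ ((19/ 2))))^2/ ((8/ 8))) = 1600768/ 1629915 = 0.98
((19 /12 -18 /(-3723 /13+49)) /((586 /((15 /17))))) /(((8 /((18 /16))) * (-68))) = -1382445 /267584739328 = -0.00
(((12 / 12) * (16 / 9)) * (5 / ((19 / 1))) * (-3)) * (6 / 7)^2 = -1.03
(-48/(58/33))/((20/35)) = -1386/29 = -47.79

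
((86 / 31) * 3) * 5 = 1290 / 31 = 41.61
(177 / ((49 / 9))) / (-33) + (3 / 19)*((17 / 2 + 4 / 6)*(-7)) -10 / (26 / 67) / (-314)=-230645339 / 20901881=-11.03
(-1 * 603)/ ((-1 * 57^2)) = 67/ 361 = 0.19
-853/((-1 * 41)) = 853/41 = 20.80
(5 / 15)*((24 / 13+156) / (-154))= -0.34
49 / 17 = 2.88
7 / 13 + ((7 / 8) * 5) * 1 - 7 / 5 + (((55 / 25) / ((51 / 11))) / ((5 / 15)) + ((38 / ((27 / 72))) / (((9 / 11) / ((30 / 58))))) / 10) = 26171303 / 2307240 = 11.34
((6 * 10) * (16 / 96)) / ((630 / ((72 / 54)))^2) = 8 / 178605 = 0.00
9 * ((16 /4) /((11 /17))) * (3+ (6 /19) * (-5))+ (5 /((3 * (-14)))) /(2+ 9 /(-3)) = 695053 /8778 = 79.18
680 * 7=4760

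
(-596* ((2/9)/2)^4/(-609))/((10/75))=1490/1331883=0.00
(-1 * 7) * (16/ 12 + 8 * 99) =-16660/ 3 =-5553.33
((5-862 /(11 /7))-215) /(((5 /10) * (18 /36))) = -3034.18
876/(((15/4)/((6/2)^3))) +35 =6342.20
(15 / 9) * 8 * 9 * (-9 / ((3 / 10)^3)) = -40000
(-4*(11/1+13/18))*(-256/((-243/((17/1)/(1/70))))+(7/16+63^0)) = -1029643919/17496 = -58850.25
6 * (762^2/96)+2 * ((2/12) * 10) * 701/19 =8302217/228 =36413.23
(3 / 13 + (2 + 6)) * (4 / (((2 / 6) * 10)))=642 / 65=9.88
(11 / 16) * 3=33 / 16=2.06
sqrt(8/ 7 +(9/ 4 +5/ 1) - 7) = sqrt(273)/ 14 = 1.18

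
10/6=5/3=1.67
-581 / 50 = -11.62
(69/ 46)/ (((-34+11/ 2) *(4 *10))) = -1/ 760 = -0.00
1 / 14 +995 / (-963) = -12967 / 13482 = -0.96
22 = 22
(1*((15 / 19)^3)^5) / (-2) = -437893890380859375 / 30362254059749596598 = -0.01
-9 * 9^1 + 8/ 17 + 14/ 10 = -6726/ 85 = -79.13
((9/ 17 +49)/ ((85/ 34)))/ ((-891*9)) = -1684/ 681615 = -0.00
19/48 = 0.40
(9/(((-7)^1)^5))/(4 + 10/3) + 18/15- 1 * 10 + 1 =-14420541/1848770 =-7.80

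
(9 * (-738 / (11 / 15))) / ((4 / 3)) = -149445 / 22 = -6792.95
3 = 3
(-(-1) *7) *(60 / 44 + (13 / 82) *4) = 13.98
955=955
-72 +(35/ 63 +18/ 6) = -616/ 9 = -68.44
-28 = -28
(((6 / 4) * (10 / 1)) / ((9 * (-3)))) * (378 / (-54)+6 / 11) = 355 / 99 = 3.59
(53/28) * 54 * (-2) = -1431/7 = -204.43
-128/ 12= -32/ 3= -10.67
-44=-44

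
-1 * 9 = -9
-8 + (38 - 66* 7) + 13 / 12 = -5171 / 12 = -430.92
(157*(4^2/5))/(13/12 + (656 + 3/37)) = 1115328/1458905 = 0.76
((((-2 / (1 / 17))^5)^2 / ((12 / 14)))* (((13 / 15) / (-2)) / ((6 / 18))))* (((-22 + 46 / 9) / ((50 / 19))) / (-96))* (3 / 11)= -2119277299956803168 / 37125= -57084910436546.89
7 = 7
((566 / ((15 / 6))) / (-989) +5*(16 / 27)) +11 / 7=4023917 / 934605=4.31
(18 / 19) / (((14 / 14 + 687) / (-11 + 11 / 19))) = -891 / 62092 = -0.01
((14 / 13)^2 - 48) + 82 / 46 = -175139 / 3887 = -45.06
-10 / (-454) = 5 / 227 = 0.02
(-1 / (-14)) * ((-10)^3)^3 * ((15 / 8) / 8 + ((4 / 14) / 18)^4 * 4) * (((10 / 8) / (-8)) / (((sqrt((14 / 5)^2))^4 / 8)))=1442228216552734375 / 4236160248432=340456.48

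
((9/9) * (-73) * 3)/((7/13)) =-2847/7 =-406.71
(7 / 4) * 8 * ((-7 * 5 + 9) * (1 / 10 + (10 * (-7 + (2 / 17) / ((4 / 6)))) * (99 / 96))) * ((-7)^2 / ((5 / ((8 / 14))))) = 60874268 / 425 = 143233.57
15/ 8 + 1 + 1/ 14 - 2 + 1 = 109/ 56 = 1.95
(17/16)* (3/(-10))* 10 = -51/16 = -3.19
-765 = -765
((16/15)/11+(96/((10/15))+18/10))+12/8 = 48641/330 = 147.40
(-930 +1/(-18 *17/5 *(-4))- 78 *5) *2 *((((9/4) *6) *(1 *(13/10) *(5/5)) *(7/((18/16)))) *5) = -147026425/102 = -1441435.54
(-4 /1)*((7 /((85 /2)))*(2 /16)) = -0.08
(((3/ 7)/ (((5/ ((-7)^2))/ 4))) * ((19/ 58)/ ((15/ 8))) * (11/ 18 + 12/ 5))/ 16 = 36043/ 65250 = 0.55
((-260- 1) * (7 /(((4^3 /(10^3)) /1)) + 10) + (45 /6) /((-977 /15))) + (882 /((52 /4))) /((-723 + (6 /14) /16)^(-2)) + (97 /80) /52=288008830373623 /8128640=35431367.41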